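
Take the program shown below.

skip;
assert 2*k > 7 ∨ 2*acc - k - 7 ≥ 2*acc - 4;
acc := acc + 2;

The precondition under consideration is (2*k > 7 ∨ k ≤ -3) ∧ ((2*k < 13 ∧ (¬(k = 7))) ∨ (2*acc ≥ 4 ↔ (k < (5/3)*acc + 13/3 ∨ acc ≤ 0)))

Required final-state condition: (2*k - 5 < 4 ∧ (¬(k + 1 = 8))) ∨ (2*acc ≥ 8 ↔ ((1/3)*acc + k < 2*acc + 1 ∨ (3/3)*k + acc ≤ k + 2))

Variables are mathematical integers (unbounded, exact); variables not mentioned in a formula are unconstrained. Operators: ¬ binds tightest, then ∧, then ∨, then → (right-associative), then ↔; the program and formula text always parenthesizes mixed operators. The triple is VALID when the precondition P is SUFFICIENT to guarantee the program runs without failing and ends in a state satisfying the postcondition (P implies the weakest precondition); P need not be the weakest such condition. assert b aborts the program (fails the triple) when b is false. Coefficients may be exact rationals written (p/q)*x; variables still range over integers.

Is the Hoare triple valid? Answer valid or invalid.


Working backward. After the program, the postcondition (2*k - 5 < 4 ∧ (¬(k + 1 = 8))) ∨ (2*acc ≥ 8 ↔ ((1/3)*acc + k < 2*acc + 1 ∨ (3/3)*k + acc ≤ k + 2)) must hold; in canonical form it is (2*k < 9 ∧ (¬(k = 7))) ∨ (2*acc ≥ 8 ↔ (k < (5/3)*acc + 1 ∨ acc ≤ 2)).
Before acc := acc + 2: (2*k < 9 ∧ (¬(k = 7))) ∨ (2*acc ≥ 4 ↔ (k < (5/3)*acc + 13/3 ∨ acc ≤ 0))
Before assert 2*k > 7 ∨ 2*acc - k - 7 ≥ 2*acc - 4: (2*k > 7 ∨ k ≤ -3) ∧ ((2*k < 9 ∧ (¬(k = 7))) ∨ (2*acc ≥ 4 ↔ (k < (5/3)*acc + 13/3 ∨ acc ≤ 0)))
Before skip: (2*k > 7 ∨ k ≤ -3) ∧ ((2*k < 9 ∧ (¬(k = 7))) ∨ (2*acc ≥ 4 ↔ (k < (5/3)*acc + 13/3 ∨ acc ≤ 0)))
The weakest precondition is (2*k > 7 ∨ k ≤ -3) ∧ ((2*k < 9 ∧ (¬(k = 7))) ∨ (2*acc ≥ 4 ↔ (k < (5/3)*acc + 13/3 ∨ acc ≤ 0))).
Check whether (2*k > 7 ∨ k ≤ -3) ∧ ((2*k < 13 ∧ (¬(k = 7))) ∨ (2*acc ≥ 4 ↔ (k < (5/3)*acc + 13/3 ∨ acc ≤ 0))) implies it.
Countermodel: at the initial state acc = 0, k = 6, the precondition holds but the weakest precondition fails.
Answer: invalid


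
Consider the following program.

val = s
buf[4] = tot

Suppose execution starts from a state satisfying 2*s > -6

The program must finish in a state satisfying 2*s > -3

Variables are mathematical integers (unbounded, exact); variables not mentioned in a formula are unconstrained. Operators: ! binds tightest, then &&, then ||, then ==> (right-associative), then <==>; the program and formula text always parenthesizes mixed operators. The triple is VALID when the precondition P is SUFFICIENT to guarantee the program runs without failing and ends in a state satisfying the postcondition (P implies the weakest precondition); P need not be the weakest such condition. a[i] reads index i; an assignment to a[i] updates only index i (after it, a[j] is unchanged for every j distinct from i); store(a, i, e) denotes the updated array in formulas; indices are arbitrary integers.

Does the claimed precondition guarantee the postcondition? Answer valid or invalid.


Working backward. After the program, 2*s > -3 must hold.
Before buf[4] := tot: 2*s > -3
Before val := s: 2*s > -3
The weakest precondition is 2*s > -3.
Check whether 2*s > -6 implies it.
Countermodel: at the initial state s = -2, the precondition holds but the weakest precondition fails.
Answer: invalid


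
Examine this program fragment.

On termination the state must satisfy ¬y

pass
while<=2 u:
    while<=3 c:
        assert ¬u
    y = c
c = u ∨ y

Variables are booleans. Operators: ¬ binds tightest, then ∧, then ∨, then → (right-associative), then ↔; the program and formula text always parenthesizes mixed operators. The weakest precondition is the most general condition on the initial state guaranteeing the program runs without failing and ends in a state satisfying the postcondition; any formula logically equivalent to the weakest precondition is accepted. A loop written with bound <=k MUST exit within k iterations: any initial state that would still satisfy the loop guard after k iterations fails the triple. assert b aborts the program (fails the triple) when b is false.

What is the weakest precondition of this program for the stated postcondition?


Working backward. After the program, ¬y must hold.
Before c := u ∨ y: ¬y
Before the loop (bound <=2), unroll the exhaustion recursion (WP_0 = exit-now case; WP_j = one more guarded iteration, up to j = 2):
  WP_0: (¬u) ∧ (¬y)
  WP_1: (u → ((c → ((¬u) ∧ (c → ((¬u) ∧ (c → ((¬u) ∧ (¬c))) ∧ ((¬c) → ((¬u) ∧ (¬c))))) ∧ ((¬c) → ((¬u) ∧ (¬c))))) ∧ ((¬c) → ((¬u) ∧ (¬c))))) ∧ ((¬u) → (¬y))
  WP_2: (u → ((c → ((¬u) ∧ (c → ((¬u) ∧ (c → ((¬u) ∧ (¬c) ∧ (u → ((c → ((¬u) ∧ (c → ((¬u) ∧ (c → ((¬u) ∧ (¬c))) ∧ ((¬c) → ((¬u) ∧ (¬c))))) ∧ ((¬c) → ((¬u) ∧ (¬c))))) ∧ ((¬c) → ((¬u) ∧ (¬c))))) ∧ ((¬u) → (¬c)))) ∧ ((¬c) → ((u → ((c → ((¬u) ∧ (c → ((¬u) ∧ (c → ((¬u) ∧ (¬c))) ∧ ((¬c) → ((¬u) ∧ (¬c))))) ∧ ((¬c) → ((¬u) ∧ (¬c))))) ∧ ((¬c) → ((¬u) ∧ (¬c))))) ∧ ((¬u) → (¬c)))))) ∧ ((¬c) → ((u → ((c → ((¬u) ∧ (c → ((¬u) ∧ (c → ((¬u) ∧ (¬c))) ∧ ((¬c) → ((¬u) ∧ (¬c))))) ∧ ((¬c) → ((¬u) ∧ (¬c))))) ∧ ((¬c) → ((¬u) ∧ (¬c))))) ∧ ((¬u) → (¬c)))))) ∧ ((¬c) → ((u → ((c → ((¬u) ∧ (c → ((¬u) ∧ (c → ((¬u) ∧ (¬c))) ∧ ((¬c) → ((¬u) ∧ (¬c))))) ∧ ((¬c) → ((¬u) ∧ (¬c))))) ∧ ((¬c) → ((¬u) ∧ (¬c))))) ∧ ((¬u) → (¬c)))))) ∧ ((¬u) → (¬y))
So before the loop: (u → ((c → ((¬u) ∧ (c → ((¬u) ∧ (c → ((¬u) ∧ (¬c) ∧ (u → ((c → ((¬u) ∧ (c → ((¬u) ∧ (c → ((¬u) ∧ (¬c))) ∧ ((¬c) → ((¬u) ∧ (¬c))))) ∧ ((¬c) → ((¬u) ∧ (¬c))))) ∧ ((¬c) → ((¬u) ∧ (¬c))))) ∧ ((¬u) → (¬c)))) ∧ ((¬c) → ((u → ((c → ((¬u) ∧ (c → ((¬u) ∧ (c → ((¬u) ∧ (¬c))) ∧ ((¬c) → ((¬u) ∧ (¬c))))) ∧ ((¬c) → ((¬u) ∧ (¬c))))) ∧ ((¬c) → ((¬u) ∧ (¬c))))) ∧ ((¬u) → (¬c)))))) ∧ ((¬c) → ((u → ((c → ((¬u) ∧ (c → ((¬u) ∧ (c → ((¬u) ∧ (¬c))) ∧ ((¬c) → ((¬u) ∧ (¬c))))) ∧ ((¬c) → ((¬u) ∧ (¬c))))) ∧ ((¬c) → ((¬u) ∧ (¬c))))) ∧ ((¬u) → (¬c)))))) ∧ ((¬c) → ((u → ((c → ((¬u) ∧ (c → ((¬u) ∧ (c → ((¬u) ∧ (¬c))) ∧ ((¬c) → ((¬u) ∧ (¬c))))) ∧ ((¬c) → ((¬u) ∧ (¬c))))) ∧ ((¬c) → ((¬u) ∧ (¬c))))) ∧ ((¬u) → (¬c)))))) ∧ ((¬u) → (¬y))
Before skip: (u → ((c → ((¬u) ∧ (c → ((¬u) ∧ (c → ((¬u) ∧ (¬c) ∧ (u → ((c → ((¬u) ∧ (c → ((¬u) ∧ (c → ((¬u) ∧ (¬c))) ∧ ((¬c) → ((¬u) ∧ (¬c))))) ∧ ((¬c) → ((¬u) ∧ (¬c))))) ∧ ((¬c) → ((¬u) ∧ (¬c))))) ∧ ((¬u) → (¬c)))) ∧ ((¬c) → ((u → ((c → ((¬u) ∧ (c → ((¬u) ∧ (c → ((¬u) ∧ (¬c))) ∧ ((¬c) → ((¬u) ∧ (¬c))))) ∧ ((¬c) → ((¬u) ∧ (¬c))))) ∧ ((¬c) → ((¬u) ∧ (¬c))))) ∧ ((¬u) → (¬c)))))) ∧ ((¬c) → ((u → ((c → ((¬u) ∧ (c → ((¬u) ∧ (c → ((¬u) ∧ (¬c))) ∧ ((¬c) → ((¬u) ∧ (¬c))))) ∧ ((¬c) → ((¬u) ∧ (¬c))))) ∧ ((¬c) → ((¬u) ∧ (¬c))))) ∧ ((¬u) → (¬c)))))) ∧ ((¬c) → ((u → ((c → ((¬u) ∧ (c → ((¬u) ∧ (c → ((¬u) ∧ (¬c))) ∧ ((¬c) → ((¬u) ∧ (¬c))))) ∧ ((¬c) → ((¬u) ∧ (¬c))))) ∧ ((¬c) → ((¬u) ∧ (¬c))))) ∧ ((¬u) → (¬c)))))) ∧ ((¬u) → (¬y))
Answer: WP = (u → ((c → ((¬u) ∧ (c → ((¬u) ∧ (c → ((¬u) ∧ (¬c) ∧ (u → ((c → ((¬u) ∧ (c → ((¬u) ∧ (c → ((¬u) ∧ (¬c))) ∧ ((¬c) → ((¬u) ∧ (¬c))))) ∧ ((¬c) → ((¬u) ∧ (¬c))))) ∧ ((¬c) → ((¬u) ∧ (¬c))))) ∧ ((¬u) → (¬c)))) ∧ ((¬c) → ((u → ((c → ((¬u) ∧ (c → ((¬u) ∧ (c → ((¬u) ∧ (¬c))) ∧ ((¬c) → ((¬u) ∧ (¬c))))) ∧ ((¬c) → ((¬u) ∧ (¬c))))) ∧ ((¬c) → ((¬u) ∧ (¬c))))) ∧ ((¬u) → (¬c)))))) ∧ ((¬c) → ((u → ((c → ((¬u) ∧ (c → ((¬u) ∧ (c → ((¬u) ∧ (¬c))) ∧ ((¬c) → ((¬u) ∧ (¬c))))) ∧ ((¬c) → ((¬u) ∧ (¬c))))) ∧ ((¬c) → ((¬u) ∧ (¬c))))) ∧ ((¬u) → (¬c)))))) ∧ ((¬c) → ((u → ((c → ((¬u) ∧ (c → ((¬u) ∧ (c → ((¬u) ∧ (¬c))) ∧ ((¬c) → ((¬u) ∧ (¬c))))) ∧ ((¬c) → ((¬u) ∧ (¬c))))) ∧ ((¬c) → ((¬u) ∧ (¬c))))) ∧ ((¬u) → (¬c)))))) ∧ ((¬u) → (¬y))


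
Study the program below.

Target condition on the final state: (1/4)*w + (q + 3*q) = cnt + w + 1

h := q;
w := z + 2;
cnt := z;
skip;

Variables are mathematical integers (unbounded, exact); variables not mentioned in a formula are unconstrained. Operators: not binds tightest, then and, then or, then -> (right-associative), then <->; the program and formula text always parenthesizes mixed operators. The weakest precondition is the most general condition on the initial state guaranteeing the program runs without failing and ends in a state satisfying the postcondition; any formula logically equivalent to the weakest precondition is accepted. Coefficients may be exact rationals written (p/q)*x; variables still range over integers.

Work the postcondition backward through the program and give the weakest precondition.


Working backward. After the program, the postcondition (1/4)*w + (q + 3*q) = cnt + w + 1 must hold; in canonical form it is 4*q = cnt + (3/4)*w + 1.
Before skip: 4*q = cnt + (3/4)*w + 1
Before cnt := z: 4*q = (3/4)*w + z + 1
Before w := z + 2: 4*q = (7/4)*z + 5/2
Before h := q: 4*q = (7/4)*z + 5/2
Answer: WP = 4*q = (7/4)*z + 5/2


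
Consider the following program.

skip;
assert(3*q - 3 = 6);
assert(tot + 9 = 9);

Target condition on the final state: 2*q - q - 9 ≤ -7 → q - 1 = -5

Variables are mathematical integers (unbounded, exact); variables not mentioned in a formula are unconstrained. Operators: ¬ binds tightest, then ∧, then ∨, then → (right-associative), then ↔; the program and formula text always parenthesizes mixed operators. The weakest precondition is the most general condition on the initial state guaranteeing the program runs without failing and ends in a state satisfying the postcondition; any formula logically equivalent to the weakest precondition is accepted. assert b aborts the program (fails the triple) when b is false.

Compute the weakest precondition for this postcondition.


Working backward. After the program, the postcondition 2*q - q - 9 ≤ -7 → q - 1 = -5 must hold; in canonical form it is q ≤ 2 → q = -4.
Before assert tot + 9 = 9: tot = 0 ∧ (q ≤ 2 → q = -4)
Before assert 3*q - 3 = 6: 3*q = 9 ∧ tot = 0 ∧ (q ≤ 2 → q = -4)
Before skip: 3*q = 9 ∧ tot = 0 ∧ (q ≤ 2 → q = -4)
Answer: WP = 3*q = 9 ∧ tot = 0 ∧ (q ≤ 2 → q = -4)


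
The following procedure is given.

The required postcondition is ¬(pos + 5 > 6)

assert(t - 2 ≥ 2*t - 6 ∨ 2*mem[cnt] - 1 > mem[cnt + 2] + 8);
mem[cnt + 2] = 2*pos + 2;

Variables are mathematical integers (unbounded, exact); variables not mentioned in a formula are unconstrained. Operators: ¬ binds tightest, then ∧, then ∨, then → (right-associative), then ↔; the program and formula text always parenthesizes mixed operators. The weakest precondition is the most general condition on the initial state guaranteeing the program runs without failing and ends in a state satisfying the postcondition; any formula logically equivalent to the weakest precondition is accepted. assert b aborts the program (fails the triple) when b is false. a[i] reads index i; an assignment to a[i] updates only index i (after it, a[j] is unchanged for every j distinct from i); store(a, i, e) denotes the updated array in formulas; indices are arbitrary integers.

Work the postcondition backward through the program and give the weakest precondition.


Working backward. After the program, the postcondition ¬(pos + 5 > 6) must hold; in canonical form it is ¬(pos > 1).
Before mem[cnt + 2] := 2*pos + 2: ¬(pos > 1)
Before assert t - 2 ≥ 2*t - 6 ∨ 2*mem[cnt] - 1 > mem[cnt + 2] + 8: (t ≤ 4 ∨ 2*mem[cnt] > mem[cnt + 2] + 9) ∧ (¬(pos > 1))
Answer: WP = (t ≤ 4 ∨ 2*mem[cnt] > mem[cnt + 2] + 9) ∧ (¬(pos > 1))


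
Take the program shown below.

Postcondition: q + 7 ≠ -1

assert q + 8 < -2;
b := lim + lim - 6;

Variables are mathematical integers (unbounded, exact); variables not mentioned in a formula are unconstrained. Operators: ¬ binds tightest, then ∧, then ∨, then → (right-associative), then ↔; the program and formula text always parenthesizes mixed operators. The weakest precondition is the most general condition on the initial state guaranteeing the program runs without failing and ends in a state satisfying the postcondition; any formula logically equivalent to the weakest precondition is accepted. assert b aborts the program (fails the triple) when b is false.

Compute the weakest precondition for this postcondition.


Working backward. After the program, the postcondition q + 7 ≠ -1 must hold; in canonical form it is q ≠ -8.
Before b := lim + lim - 6: q ≠ -8
Before assert q + 8 < -2: q < -10 ∧ q ≠ -8
Answer: WP = q < -10 ∧ q ≠ -8


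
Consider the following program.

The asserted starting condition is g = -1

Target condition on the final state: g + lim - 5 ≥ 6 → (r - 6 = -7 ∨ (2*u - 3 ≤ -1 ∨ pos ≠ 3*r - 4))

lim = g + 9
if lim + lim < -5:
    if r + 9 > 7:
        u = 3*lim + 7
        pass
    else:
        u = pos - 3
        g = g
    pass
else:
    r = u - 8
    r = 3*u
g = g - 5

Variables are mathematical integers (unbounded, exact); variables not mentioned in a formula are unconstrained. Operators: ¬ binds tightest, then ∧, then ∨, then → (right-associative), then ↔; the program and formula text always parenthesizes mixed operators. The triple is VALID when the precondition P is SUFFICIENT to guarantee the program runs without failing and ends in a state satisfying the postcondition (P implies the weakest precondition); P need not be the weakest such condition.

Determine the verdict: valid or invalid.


Working backward. After the program, the postcondition g + lim - 5 ≥ 6 → (r - 6 = -7 ∨ (2*u - 3 ≤ -1 ∨ pos ≠ 3*r - 4)) must hold; in canonical form it is g + lim ≥ 11 → (r = -1 ∨ 2*u ≤ 2 ∨ pos ≠ 3*r - 4).
Before g := g - 5: g + lim ≥ 16 → (r = -1 ∨ 2*u ≤ 2 ∨ pos ≠ 3*r - 4)
Then branch requires (r > -2 → (g + lim ≥ 16 → (r = -1 ∨ 6*lim ≤ -12 ∨ pos ≠ 3*r - 4))) ∧ ((¬(r > -2)) → (g + lim ≥ 16 → (r = -1 ∨ 2*pos ≤ 8 ∨ pos ≠ 3*r - 4))); else branch requires g + lim ≥ 16 → (3*u = -1 ∨ 2*u ≤ 2 ∨ pos ≠ 9*u - 4).
Before the if: (2*lim < -5 → ((r > -2 → (g + lim ≥ 16 → (r = -1 ∨ 6*lim ≤ -12 ∨ pos ≠ 3*r - 4))) ∧ ((¬(r > -2)) → (g + lim ≥ 16 → (r = -1 ∨ 2*pos ≤ 8 ∨ pos ≠ 3*r - 4))))) ∧ ((¬(2*lim < -5)) → (g + lim ≥ 16 → (3*u = -1 ∨ 2*u ≤ 2 ∨ pos ≠ 9*u - 4)))
Before lim := g + 9: (2*g < -23 → ((r > -2 → (2*g ≥ 7 → (r = -1 ∨ 6*g ≤ -66 ∨ pos ≠ 3*r - 4))) ∧ ((¬(r > -2)) → (2*g ≥ 7 → (r = -1 ∨ 2*pos ≤ 8 ∨ pos ≠ 3*r - 4))))) ∧ ((¬(2*g < -23)) → (2*g ≥ 7 → (3*u = -1 ∨ 2*u ≤ 2 ∨ pos ≠ 9*u - 4)))
The weakest precondition is (2*g < -23 → ((r > -2 → (2*g ≥ 7 → (r = -1 ∨ 6*g ≤ -66 ∨ pos ≠ 3*r - 4))) ∧ ((¬(r > -2)) → (2*g ≥ 7 → (r = -1 ∨ 2*pos ≤ 8 ∨ pos ≠ 3*r - 4))))) ∧ ((¬(2*g < -23)) → (2*g ≥ 7 → (3*u = -1 ∨ 2*u ≤ 2 ∨ pos ≠ 9*u - 4))).
Check whether g = -1 implies it.
Every state satisfying the precondition satisfies the weakest precondition: the implication holds.
Answer: valid


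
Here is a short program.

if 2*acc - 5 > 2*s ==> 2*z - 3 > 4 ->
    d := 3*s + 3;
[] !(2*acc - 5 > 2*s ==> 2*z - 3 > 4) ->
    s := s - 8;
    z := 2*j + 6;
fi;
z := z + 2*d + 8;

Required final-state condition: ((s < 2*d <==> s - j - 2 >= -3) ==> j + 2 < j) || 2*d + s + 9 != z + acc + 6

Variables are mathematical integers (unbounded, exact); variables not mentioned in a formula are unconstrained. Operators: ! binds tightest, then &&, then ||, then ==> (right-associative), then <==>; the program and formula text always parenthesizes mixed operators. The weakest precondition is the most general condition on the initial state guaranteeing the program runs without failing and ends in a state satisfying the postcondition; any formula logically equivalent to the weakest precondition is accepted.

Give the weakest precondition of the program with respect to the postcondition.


Working backward. After the program, the postcondition ((s < 2*d <==> s - j - 2 >= -3) ==> j + 2 < j) || 2*d + s + 9 != z + acc + 6 must hold; in canonical form it is (!(s < 2*d <==> s >= j - 1)) || 2*d + s != acc + z - 3.
Before z := z + 2*d + 8: (!(s < 2*d <==> s >= j - 1)) || s != acc + z + 5
Then branch requires (!(5*s > -6 <==> s >= j - 1)) || s != acc + z + 5; else branch requires (!(s < 2*d + 8 <==> s >= j + 7)) || s != acc + 2*j + 19.
Before the if: ((2*acc > 2*s + 5 ==> 2*z > 7) ==> ((!(5*s > -6 <==> s >= j - 1)) || s != acc + z + 5)) && ((!(2*acc > 2*s + 5 ==> 2*z > 7)) ==> ((!(s < 2*d + 8 <==> s >= j + 7)) || s != acc + 2*j + 19))
Answer: WP = ((2*acc > 2*s + 5 ==> 2*z > 7) ==> ((!(5*s > -6 <==> s >= j - 1)) || s != acc + z + 5)) && ((!(2*acc > 2*s + 5 ==> 2*z > 7)) ==> ((!(s < 2*d + 8 <==> s >= j + 7)) || s != acc + 2*j + 19))


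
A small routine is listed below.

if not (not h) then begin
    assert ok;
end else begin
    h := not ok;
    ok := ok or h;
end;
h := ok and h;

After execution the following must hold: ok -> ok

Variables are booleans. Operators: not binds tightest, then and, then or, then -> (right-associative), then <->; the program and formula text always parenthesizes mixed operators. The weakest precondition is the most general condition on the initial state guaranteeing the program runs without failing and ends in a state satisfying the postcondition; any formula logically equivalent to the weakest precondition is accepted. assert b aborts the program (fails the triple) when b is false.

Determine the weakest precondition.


Working backward. After the program, the postcondition ok -> ok must hold; in canonical form it is true.
Before h := ok and h: true
Then branch requires ok; else branch requires true.
Before the if: h -> ok
Answer: WP = h -> ok


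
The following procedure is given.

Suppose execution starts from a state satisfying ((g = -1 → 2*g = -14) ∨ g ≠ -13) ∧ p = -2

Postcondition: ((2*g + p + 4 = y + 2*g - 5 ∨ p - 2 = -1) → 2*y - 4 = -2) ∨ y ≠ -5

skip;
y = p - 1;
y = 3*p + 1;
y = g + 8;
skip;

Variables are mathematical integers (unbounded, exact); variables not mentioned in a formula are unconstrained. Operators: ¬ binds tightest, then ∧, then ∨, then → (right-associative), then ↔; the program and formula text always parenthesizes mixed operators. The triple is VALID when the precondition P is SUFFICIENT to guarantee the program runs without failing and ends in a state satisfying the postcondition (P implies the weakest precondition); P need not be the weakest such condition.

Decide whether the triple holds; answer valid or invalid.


Working backward. After the program, the postcondition ((2*g + p + 4 = y + 2*g - 5 ∨ p - 2 = -1) → 2*y - 4 = -2) ∨ y ≠ -5 must hold; in canonical form it is ((p = y - 9 ∨ p = 1) → 2*y = 2) ∨ y ≠ -5.
Before skip: ((p = y - 9 ∨ p = 1) → 2*y = 2) ∨ y ≠ -5
Before y := g + 8: ((p = g - 1 ∨ p = 1) → 2*g = -14) ∨ g ≠ -13
Before y := 3*p + 1: ((p = g - 1 ∨ p = 1) → 2*g = -14) ∨ g ≠ -13
Before y := p - 1: ((p = g - 1 ∨ p = 1) → 2*g = -14) ∨ g ≠ -13
Before skip: ((p = g - 1 ∨ p = 1) → 2*g = -14) ∨ g ≠ -13
The weakest precondition is ((p = g - 1 ∨ p = 1) → 2*g = -14) ∨ g ≠ -13.
Check whether ((g = -1 → 2*g = -14) ∨ g ≠ -13) ∧ p = -2 implies it.
Every state satisfying the precondition satisfies the weakest precondition: the implication holds.
Answer: valid


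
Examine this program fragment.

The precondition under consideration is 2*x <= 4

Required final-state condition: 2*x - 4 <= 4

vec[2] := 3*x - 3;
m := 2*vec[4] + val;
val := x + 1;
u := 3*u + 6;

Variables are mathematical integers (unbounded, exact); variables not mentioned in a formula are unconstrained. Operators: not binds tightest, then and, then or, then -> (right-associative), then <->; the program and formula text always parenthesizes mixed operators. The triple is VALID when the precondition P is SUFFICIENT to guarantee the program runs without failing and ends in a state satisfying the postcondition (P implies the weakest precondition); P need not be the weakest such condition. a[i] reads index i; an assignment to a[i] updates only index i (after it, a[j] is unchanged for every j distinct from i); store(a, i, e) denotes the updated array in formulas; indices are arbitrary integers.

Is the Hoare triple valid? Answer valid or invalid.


Working backward. After the program, the postcondition 2*x - 4 <= 4 must hold; in canonical form it is 2*x <= 8.
Before u := 3*u + 6: 2*x <= 8
Before val := x + 1: 2*x <= 8
Before m := 2*vec[4] + val: 2*x <= 8
Before vec[2] := 3*x - 3: 2*x <= 8
The weakest precondition is 2*x <= 8.
Check whether 2*x <= 4 implies it.
Every state satisfying the precondition satisfies the weakest precondition: the implication holds.
Answer: valid


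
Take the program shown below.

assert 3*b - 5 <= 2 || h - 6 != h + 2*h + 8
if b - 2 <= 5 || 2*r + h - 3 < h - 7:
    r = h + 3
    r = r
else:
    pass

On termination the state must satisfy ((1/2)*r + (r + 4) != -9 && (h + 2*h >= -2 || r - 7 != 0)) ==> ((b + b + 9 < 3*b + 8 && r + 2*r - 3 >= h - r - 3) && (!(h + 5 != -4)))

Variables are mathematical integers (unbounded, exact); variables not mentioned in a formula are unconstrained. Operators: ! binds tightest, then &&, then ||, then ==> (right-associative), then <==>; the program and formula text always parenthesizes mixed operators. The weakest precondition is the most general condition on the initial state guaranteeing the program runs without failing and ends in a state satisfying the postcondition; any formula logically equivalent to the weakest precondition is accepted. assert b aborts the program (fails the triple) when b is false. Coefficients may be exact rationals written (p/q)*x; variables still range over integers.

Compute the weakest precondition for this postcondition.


Working backward. After the program, the postcondition ((1/2)*r + (r + 4) != -9 && (h + 2*h >= -2 || r - 7 != 0)) ==> ((b + b + 9 < 3*b + 8 && r + 2*r - 3 >= h - r - 3) && (!(h + 5 != -4))) must hold; in canonical form it is ((3/2)*r != -13 && (3*h >= -2 || r != 7)) ==> (b > 1 && 4*r >= h && (!(h != -9))).
Then branch requires ((3/2)*h != -35/2 && (3*h >= -2 || h != 4)) ==> (b > 1 && 3*h >= -12 && (!(h != -9))); else branch requires ((3/2)*r != -13 && (3*h >= -2 || r != 7)) ==> (b > 1 && 4*r >= h && (!(h != -9))).
Before the if: ((b <= 7 || 2*r < -4) ==> (((3/2)*h != -35/2 && (3*h >= -2 || h != 4)) ==> (b > 1 && 3*h >= -12 && (!(h != -9))))) && ((!(b <= 7 || 2*r < -4)) ==> (((3/2)*r != -13 && (3*h >= -2 || r != 7)) ==> (b > 1 && 4*r >= h && (!(h != -9)))))
Before assert 3*b - 5 <= 2 || h - 6 != h + 2*h + 8: (3*b <= 7 || 2*h != -14) && ((b <= 7 || 2*r < -4) ==> (((3/2)*h != -35/2 && (3*h >= -2 || h != 4)) ==> (b > 1 && 3*h >= -12 && (!(h != -9))))) && ((!(b <= 7 || 2*r < -4)) ==> (((3/2)*r != -13 && (3*h >= -2 || r != 7)) ==> (b > 1 && 4*r >= h && (!(h != -9)))))
Answer: WP = (3*b <= 7 || 2*h != -14) && ((b <= 7 || 2*r < -4) ==> (((3/2)*h != -35/2 && (3*h >= -2 || h != 4)) ==> (b > 1 && 3*h >= -12 && (!(h != -9))))) && ((!(b <= 7 || 2*r < -4)) ==> (((3/2)*r != -13 && (3*h >= -2 || r != 7)) ==> (b > 1 && 4*r >= h && (!(h != -9)))))


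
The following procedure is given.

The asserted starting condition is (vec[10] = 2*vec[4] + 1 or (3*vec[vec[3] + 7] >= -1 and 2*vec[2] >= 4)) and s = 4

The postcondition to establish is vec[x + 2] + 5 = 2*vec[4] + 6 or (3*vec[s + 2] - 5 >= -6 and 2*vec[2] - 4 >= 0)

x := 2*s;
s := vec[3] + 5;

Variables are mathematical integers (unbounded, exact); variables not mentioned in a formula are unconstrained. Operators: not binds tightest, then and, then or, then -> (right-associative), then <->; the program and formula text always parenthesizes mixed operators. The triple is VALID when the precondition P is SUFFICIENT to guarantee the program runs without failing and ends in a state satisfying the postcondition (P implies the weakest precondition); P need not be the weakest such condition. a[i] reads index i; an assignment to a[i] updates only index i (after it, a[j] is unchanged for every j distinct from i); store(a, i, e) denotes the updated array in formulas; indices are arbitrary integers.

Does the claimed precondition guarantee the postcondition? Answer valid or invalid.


Working backward. After the program, the postcondition vec[x + 2] + 5 = 2*vec[4] + 6 or (3*vec[s + 2] - 5 >= -6 and 2*vec[2] - 4 >= 0) must hold; in canonical form it is vec[x + 2] = 2*vec[4] + 1 or (3*vec[s + 2] >= -1 and 2*vec[2] >= 4).
Before s := vec[3] + 5: vec[x + 2] = 2*vec[4] + 1 or (3*vec[vec[3] + 7] >= -1 and 2*vec[2] >= 4)
Before x := 2*s: vec[2*s + 2] = 2*vec[4] + 1 or (3*vec[vec[3] + 7] >= -1 and 2*vec[2] >= 4)
The weakest precondition is vec[2*s + 2] = 2*vec[4] + 1 or (3*vec[vec[3] + 7] >= -1 and 2*vec[2] >= 4).
Check whether (vec[10] = 2*vec[4] + 1 or (3*vec[vec[3] + 7] >= -1 and 2*vec[2] >= 4)) and s = 4 implies it.
Every state satisfying the precondition satisfies the weakest precondition: the implication holds.
Answer: valid


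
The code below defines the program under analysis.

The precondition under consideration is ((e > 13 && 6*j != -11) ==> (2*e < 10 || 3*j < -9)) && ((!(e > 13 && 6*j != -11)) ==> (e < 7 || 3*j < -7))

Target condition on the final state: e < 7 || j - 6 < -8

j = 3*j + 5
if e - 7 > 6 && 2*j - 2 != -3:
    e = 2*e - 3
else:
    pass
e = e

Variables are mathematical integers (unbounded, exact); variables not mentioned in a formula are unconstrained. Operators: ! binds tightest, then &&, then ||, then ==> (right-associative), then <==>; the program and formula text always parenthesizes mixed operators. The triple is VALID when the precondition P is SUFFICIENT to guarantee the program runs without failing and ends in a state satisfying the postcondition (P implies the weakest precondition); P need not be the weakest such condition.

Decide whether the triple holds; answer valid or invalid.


Working backward. After the program, the postcondition e < 7 || j - 6 < -8 must hold; in canonical form it is e < 7 || j < -2.
Before e := e: e < 7 || j < -2
Then branch requires 2*e < 10 || j < -2; else branch requires e < 7 || j < -2.
Before the if: ((e > 13 && 2*j != -1) ==> (2*e < 10 || j < -2)) && ((!(e > 13 && 2*j != -1)) ==> (e < 7 || j < -2))
Before j := 3*j + 5: ((e > 13 && 6*j != -11) ==> (2*e < 10 || 3*j < -7)) && ((!(e > 13 && 6*j != -11)) ==> (e < 7 || 3*j < -7))
The weakest precondition is ((e > 13 && 6*j != -11) ==> (2*e < 10 || 3*j < -7)) && ((!(e > 13 && 6*j != -11)) ==> (e < 7 || 3*j < -7)).
Check whether ((e > 13 && 6*j != -11) ==> (2*e < 10 || 3*j < -9)) && ((!(e > 13 && 6*j != -11)) ==> (e < 7 || 3*j < -7)) implies it.
Every state satisfying the precondition satisfies the weakest precondition: the implication holds.
Answer: valid


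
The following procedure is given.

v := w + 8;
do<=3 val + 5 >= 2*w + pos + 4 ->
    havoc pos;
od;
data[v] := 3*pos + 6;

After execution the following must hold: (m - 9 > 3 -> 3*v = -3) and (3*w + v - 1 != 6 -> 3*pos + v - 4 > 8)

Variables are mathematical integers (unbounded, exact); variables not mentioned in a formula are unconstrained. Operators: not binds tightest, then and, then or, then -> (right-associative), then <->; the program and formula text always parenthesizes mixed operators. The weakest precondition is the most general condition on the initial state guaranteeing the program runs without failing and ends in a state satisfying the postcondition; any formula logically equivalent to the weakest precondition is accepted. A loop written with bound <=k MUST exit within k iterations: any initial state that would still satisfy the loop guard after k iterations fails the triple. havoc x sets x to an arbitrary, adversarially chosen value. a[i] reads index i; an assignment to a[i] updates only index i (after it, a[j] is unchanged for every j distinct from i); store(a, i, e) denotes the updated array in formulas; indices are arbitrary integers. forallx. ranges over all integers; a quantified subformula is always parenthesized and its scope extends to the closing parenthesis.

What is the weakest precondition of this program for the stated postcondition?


Working backward. After the program, the postcondition (m - 9 > 3 -> 3*v = -3) and (3*w + v - 1 != 6 -> 3*pos + v - 4 > 8) must hold; in canonical form it is (m > 12 -> 3*v = -3) and (v + 3*w != 7 -> 3*pos + v > 12).
Before data[v] := 3*pos + 6: (m > 12 -> 3*v = -3) and (v + 3*w != 7 -> 3*pos + v > 12)
Before the loop (bound <=3), unroll the exhaustion recursion (WP_0 = exit-now case; WP_j = one more guarded iteration, up to j = 3):
  WP_0: (not (val >= pos + 2*w - 1)) and (m > 12 -> 3*v = -3) and (v + 3*w != 7 -> 3*pos + v > 12)
  WP_1: (val >= pos + 2*w - 1 -> (forall pos_1. ((not (val >= pos_1 + 2*w - 1)) and (m > 12 -> 3*v = -3) and (v + 3*w != 7 -> 3*pos_1 + v > 12)))) and ((not (val >= pos + 2*w - 1)) -> ((m > 12 -> 3*v = -3) and (v + 3*w != 7 -> 3*pos + v > 12)))
  WP_2: (val >= pos + 2*w - 1 -> (forall pos_2. ((val >= pos_2 + 2*w - 1 -> (forall pos_1. ((not (val >= pos_1 + 2*w - 1)) and (m > 12 -> 3*v = -3) and (v + 3*w != 7 -> 3*pos_1 + v > 12)))) and ((not (val >= pos_2 + 2*w - 1)) -> ((m > 12 -> 3*v = -3) and (v + 3*w != 7 -> 3*pos_2 + v > 12)))))) and ((not (val >= pos + 2*w - 1)) -> ((m > 12 -> 3*v = -3) and (v + 3*w != 7 -> 3*pos + v > 12)))
  WP_3: (val >= pos + 2*w - 1 -> (forall pos_3. ((val >= pos_3 + 2*w - 1 -> (forall pos_2. ((val >= pos_2 + 2*w - 1 -> (forall pos_1. ((not (val >= pos_1 + 2*w - 1)) and (m > 12 -> 3*v = -3) and (v + 3*w != 7 -> 3*pos_1 + v > 12)))) and ((not (val >= pos_2 + 2*w - 1)) -> ((m > 12 -> 3*v = -3) and (v + 3*w != 7 -> 3*pos_2 + v > 12)))))) and ((not (val >= pos_3 + 2*w - 1)) -> ((m > 12 -> 3*v = -3) and (v + 3*w != 7 -> 3*pos_3 + v > 12)))))) and ((not (val >= pos + 2*w - 1)) -> ((m > 12 -> 3*v = -3) and (v + 3*w != 7 -> 3*pos + v > 12)))
So before the loop: (val >= pos + 2*w - 1 -> (forall pos_3. ((val >= pos_3 + 2*w - 1 -> (forall pos_2. ((val >= pos_2 + 2*w - 1 -> (forall pos_1. ((not (val >= pos_1 + 2*w - 1)) and (m > 12 -> 3*v = -3) and (v + 3*w != 7 -> 3*pos_1 + v > 12)))) and ((not (val >= pos_2 + 2*w - 1)) -> ((m > 12 -> 3*v = -3) and (v + 3*w != 7 -> 3*pos_2 + v > 12)))))) and ((not (val >= pos_3 + 2*w - 1)) -> ((m > 12 -> 3*v = -3) and (v + 3*w != 7 -> 3*pos_3 + v > 12)))))) and ((not (val >= pos + 2*w - 1)) -> ((m > 12 -> 3*v = -3) and (v + 3*w != 7 -> 3*pos + v > 12)))
Before v := w + 8: (val >= pos + 2*w - 1 -> (forall pos_3. ((val >= pos_3 + 2*w - 1 -> (forall pos_2. ((val >= pos_2 + 2*w - 1 -> (forall pos_1. ((not (val >= pos_1 + 2*w - 1)) and (m > 12 -> 3*w = -27) and (4*w != -1 -> 3*pos_1 + w > 4)))) and ((not (val >= pos_2 + 2*w - 1)) -> ((m > 12 -> 3*w = -27) and (4*w != -1 -> 3*pos_2 + w > 4)))))) and ((not (val >= pos_3 + 2*w - 1)) -> ((m > 12 -> 3*w = -27) and (4*w != -1 -> 3*pos_3 + w > 4)))))) and ((not (val >= pos + 2*w - 1)) -> ((m > 12 -> 3*w = -27) and (4*w != -1 -> 3*pos + w > 4)))
Answer: WP = (val >= pos + 2*w - 1 -> (forall pos_3. ((val >= pos_3 + 2*w - 1 -> (forall pos_2. ((val >= pos_2 + 2*w - 1 -> (forall pos_1. ((not (val >= pos_1 + 2*w - 1)) and (m > 12 -> 3*w = -27) and (4*w != -1 -> 3*pos_1 + w > 4)))) and ((not (val >= pos_2 + 2*w - 1)) -> ((m > 12 -> 3*w = -27) and (4*w != -1 -> 3*pos_2 + w > 4)))))) and ((not (val >= pos_3 + 2*w - 1)) -> ((m > 12 -> 3*w = -27) and (4*w != -1 -> 3*pos_3 + w > 4)))))) and ((not (val >= pos + 2*w - 1)) -> ((m > 12 -> 3*w = -27) and (4*w != -1 -> 3*pos + w > 4)))


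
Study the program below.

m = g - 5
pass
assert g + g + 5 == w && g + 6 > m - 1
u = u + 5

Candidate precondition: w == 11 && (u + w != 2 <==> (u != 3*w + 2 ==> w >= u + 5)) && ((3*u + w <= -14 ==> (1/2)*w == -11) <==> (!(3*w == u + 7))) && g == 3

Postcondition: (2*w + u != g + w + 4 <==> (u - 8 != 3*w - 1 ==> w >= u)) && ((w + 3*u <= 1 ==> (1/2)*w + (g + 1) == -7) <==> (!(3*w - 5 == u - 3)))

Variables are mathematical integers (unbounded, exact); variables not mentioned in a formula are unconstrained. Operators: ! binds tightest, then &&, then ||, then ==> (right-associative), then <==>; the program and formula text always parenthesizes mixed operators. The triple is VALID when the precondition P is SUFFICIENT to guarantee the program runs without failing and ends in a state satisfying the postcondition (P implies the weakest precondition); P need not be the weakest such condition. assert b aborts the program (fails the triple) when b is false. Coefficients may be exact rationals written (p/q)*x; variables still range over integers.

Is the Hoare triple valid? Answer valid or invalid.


Working backward. After the program, the postcondition (2*w + u != g + w + 4 <==> (u - 8 != 3*w - 1 ==> w >= u)) && ((w + 3*u <= 1 ==> (1/2)*w + (g + 1) == -7) <==> (!(3*w - 5 == u - 3))) must hold; in canonical form it is (u + w != g + 4 <==> (u != 3*w + 7 ==> w >= u)) && ((3*u + w <= 1 ==> g + (1/2)*w == -8) <==> (!(3*w == u + 2))).
Before u := u + 5: (u + w != g - 1 <==> (u != 3*w + 2 ==> w >= u + 5)) && ((3*u + w <= -14 ==> g + (1/2)*w == -8) <==> (!(3*w == u + 7)))
Before assert g + g + 5 == w && g + 6 > m - 1: 2*g == w - 5 && g > m - 7 && (u + w != g - 1 <==> (u != 3*w + 2 ==> w >= u + 5)) && ((3*u + w <= -14 ==> g + (1/2)*w == -8) <==> (!(3*w == u + 7)))
Before skip: 2*g == w - 5 && g > m - 7 && (u + w != g - 1 <==> (u != 3*w + 2 ==> w >= u + 5)) && ((3*u + w <= -14 ==> g + (1/2)*w == -8) <==> (!(3*w == u + 7)))
Before m := g - 5: 2*g == w - 5 && (u + w != g - 1 <==> (u != 3*w + 2 ==> w >= u + 5)) && ((3*u + w <= -14 ==> g + (1/2)*w == -8) <==> (!(3*w == u + 7)))
The weakest precondition is 2*g == w - 5 && (u + w != g - 1 <==> (u != 3*w + 2 ==> w >= u + 5)) && ((3*u + w <= -14 ==> g + (1/2)*w == -8) <==> (!(3*w == u + 7))).
Check whether w == 11 && (u + w != 2 <==> (u != 3*w + 2 ==> w >= u + 5)) && ((3*u + w <= -14 ==> (1/2)*w == -11) <==> (!(3*w == u + 7))) && g == 3 implies it.
Every state satisfying the precondition satisfies the weakest precondition: the implication holds.
Answer: valid


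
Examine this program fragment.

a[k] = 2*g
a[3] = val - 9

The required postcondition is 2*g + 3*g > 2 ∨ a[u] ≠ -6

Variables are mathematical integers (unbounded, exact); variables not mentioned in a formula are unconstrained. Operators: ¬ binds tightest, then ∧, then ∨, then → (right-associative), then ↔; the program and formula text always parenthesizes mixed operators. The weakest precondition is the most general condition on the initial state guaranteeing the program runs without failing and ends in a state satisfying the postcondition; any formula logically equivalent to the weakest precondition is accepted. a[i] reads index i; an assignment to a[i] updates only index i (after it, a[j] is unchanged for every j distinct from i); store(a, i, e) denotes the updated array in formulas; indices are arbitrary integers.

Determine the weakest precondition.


Working backward. After the program, the postcondition 2*g + 3*g > 2 ∨ a[u] ≠ -6 must hold; in canonical form it is 5*g > 2 ∨ a[u] ≠ -6.
Before a[3] := val - 9: 5*g > 2 ∨ store(a, 3, val - 9)[u] ≠ -6
Before a[k] := 2*g: 5*g > 2 ∨ store(store(a, k, 2*g), 3, val - 9)[u] ≠ -6
Answer: WP = 5*g > 2 ∨ store(store(a, k, 2*g), 3, val - 9)[u] ≠ -6


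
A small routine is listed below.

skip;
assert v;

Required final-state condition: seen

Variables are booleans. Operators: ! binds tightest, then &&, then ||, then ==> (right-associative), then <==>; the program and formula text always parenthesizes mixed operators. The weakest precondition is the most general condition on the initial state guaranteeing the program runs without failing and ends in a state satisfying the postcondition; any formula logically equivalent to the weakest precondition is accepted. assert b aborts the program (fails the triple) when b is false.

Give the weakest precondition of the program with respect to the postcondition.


Working backward. After the program, seen must hold.
Before assert v: v && seen
Before skip: v && seen
Answer: WP = v && seen


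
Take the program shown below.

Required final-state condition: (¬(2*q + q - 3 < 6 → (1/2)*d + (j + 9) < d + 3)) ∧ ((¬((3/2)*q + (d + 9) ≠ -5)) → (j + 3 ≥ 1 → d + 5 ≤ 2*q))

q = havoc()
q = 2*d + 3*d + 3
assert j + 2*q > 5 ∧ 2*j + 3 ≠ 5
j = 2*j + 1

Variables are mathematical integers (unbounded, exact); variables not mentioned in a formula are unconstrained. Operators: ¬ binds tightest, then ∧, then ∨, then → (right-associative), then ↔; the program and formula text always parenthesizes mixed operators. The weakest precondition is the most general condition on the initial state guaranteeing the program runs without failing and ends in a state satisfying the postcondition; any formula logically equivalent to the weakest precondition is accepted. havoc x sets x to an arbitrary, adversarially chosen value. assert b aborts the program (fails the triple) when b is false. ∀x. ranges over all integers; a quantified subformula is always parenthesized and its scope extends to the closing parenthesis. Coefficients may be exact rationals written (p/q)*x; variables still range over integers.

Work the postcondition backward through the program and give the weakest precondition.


Working backward. After the program, the postcondition (¬(2*q + q - 3 < 6 → (1/2)*d + (j + 9) < d + 3)) ∧ ((¬((3/2)*q + (d + 9) ≠ -5)) → (j + 3 ≥ 1 → d + 5 ≤ 2*q)) must hold; in canonical form it is (¬(3*q < 9 → j < (1/2)*d - 6)) ∧ ((¬(d + (3/2)*q ≠ -14)) → (j ≥ -2 → d ≤ 2*q - 5)).
Before j := 2*j + 1: (¬(3*q < 9 → 2*j < (1/2)*d - 7)) ∧ ((¬(d + (3/2)*q ≠ -14)) → (2*j ≥ -3 → d ≤ 2*q - 5))
Before assert j + 2*q > 5 ∧ 2*j + 3 ≠ 5: j + 2*q > 5 ∧ 2*j ≠ 2 ∧ (¬(3*q < 9 → 2*j < (1/2)*d - 7)) ∧ ((¬(d + (3/2)*q ≠ -14)) → (2*j ≥ -3 → d ≤ 2*q - 5))
Before q := 2*d + 3*d + 3: 10*d + j > -1 ∧ 2*j ≠ 2 ∧ (¬(15*d < 0 → 2*j < (1/2)*d - 7)) ∧ ((¬((17/2)*d ≠ -37/2)) → (2*j ≥ -3 → 9*d ≥ -1))
Before havoc q: 10*d + j > -1 ∧ 2*j ≠ 2 ∧ (¬(15*d < 0 → 2*j < (1/2)*d - 7)) ∧ ((¬((17/2)*d ≠ -37/2)) → (2*j ≥ -3 → 9*d ≥ -1))
Answer: WP = 10*d + j > -1 ∧ 2*j ≠ 2 ∧ (¬(15*d < 0 → 2*j < (1/2)*d - 7)) ∧ ((¬((17/2)*d ≠ -37/2)) → (2*j ≥ -3 → 9*d ≥ -1))


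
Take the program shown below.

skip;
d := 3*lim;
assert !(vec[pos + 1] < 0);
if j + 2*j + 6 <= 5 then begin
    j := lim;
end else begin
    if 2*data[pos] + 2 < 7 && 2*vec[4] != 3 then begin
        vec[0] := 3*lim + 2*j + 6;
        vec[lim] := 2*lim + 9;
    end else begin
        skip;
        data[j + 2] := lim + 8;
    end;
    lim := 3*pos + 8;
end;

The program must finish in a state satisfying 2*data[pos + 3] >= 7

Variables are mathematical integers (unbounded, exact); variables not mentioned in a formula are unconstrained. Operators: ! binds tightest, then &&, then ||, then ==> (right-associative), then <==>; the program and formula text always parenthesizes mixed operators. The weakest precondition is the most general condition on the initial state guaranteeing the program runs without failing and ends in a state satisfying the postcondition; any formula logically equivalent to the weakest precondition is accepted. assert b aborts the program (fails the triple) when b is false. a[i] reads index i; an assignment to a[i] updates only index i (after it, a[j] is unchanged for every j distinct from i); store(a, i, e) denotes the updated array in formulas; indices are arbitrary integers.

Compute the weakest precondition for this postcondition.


Working backward. After the program, 2*data[pos + 3] >= 7 must hold.
Then branch requires 2*data[pos + 3] >= 7; else branch requires ((2*data[pos] < 5 && 2*vec[4] != 3) ==> 2*data[pos + 3] >= 7) && ((!(2*data[pos] < 5 && 2*vec[4] != 3)) ==> 2*store(data, j + 2, lim + 8)[pos + 3] >= 7).
Before the if: (3*j <= -1 ==> 2*data[pos + 3] >= 7) && ((!(3*j <= -1)) ==> (((2*data[pos] < 5 && 2*vec[4] != 3) ==> 2*data[pos + 3] >= 7) && ((!(2*data[pos] < 5 && 2*vec[4] != 3)) ==> 2*store(data, j + 2, lim + 8)[pos + 3] >= 7)))
Before assert !(vec[pos + 1] < 0): (!(vec[pos + 1] < 0)) && (3*j <= -1 ==> 2*data[pos + 3] >= 7) && ((!(3*j <= -1)) ==> (((2*data[pos] < 5 && 2*vec[4] != 3) ==> 2*data[pos + 3] >= 7) && ((!(2*data[pos] < 5 && 2*vec[4] != 3)) ==> 2*store(data, j + 2, lim + 8)[pos + 3] >= 7)))
Before d := 3*lim: (!(vec[pos + 1] < 0)) && (3*j <= -1 ==> 2*data[pos + 3] >= 7) && ((!(3*j <= -1)) ==> (((2*data[pos] < 5 && 2*vec[4] != 3) ==> 2*data[pos + 3] >= 7) && ((!(2*data[pos] < 5 && 2*vec[4] != 3)) ==> 2*store(data, j + 2, lim + 8)[pos + 3] >= 7)))
Before skip: (!(vec[pos + 1] < 0)) && (3*j <= -1 ==> 2*data[pos + 3] >= 7) && ((!(3*j <= -1)) ==> (((2*data[pos] < 5 && 2*vec[4] != 3) ==> 2*data[pos + 3] >= 7) && ((!(2*data[pos] < 5 && 2*vec[4] != 3)) ==> 2*store(data, j + 2, lim + 8)[pos + 3] >= 7)))
Answer: WP = (!(vec[pos + 1] < 0)) && (3*j <= -1 ==> 2*data[pos + 3] >= 7) && ((!(3*j <= -1)) ==> (((2*data[pos] < 5 && 2*vec[4] != 3) ==> 2*data[pos + 3] >= 7) && ((!(2*data[pos] < 5 && 2*vec[4] != 3)) ==> 2*store(data, j + 2, lim + 8)[pos + 3] >= 7)))
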